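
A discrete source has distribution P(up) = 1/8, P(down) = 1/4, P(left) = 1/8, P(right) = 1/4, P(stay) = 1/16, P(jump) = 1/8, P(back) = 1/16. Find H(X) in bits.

Each probability is a power of 1/2, so log₂(1/p) is an integer.
H = Σ p·log₂(1/p) = 1/8·3 + 1/4·2 + 1/8·3 + 1/4·2 + 1/16·4 + 1/8·3 + 1/16·4 = 2.625 bits.

2.625 bits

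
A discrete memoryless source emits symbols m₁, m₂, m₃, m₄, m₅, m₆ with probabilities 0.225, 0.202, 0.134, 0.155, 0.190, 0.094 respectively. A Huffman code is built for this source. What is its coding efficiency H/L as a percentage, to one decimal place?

98.4%

Entropy H = −Σ p log₂ p ≈ 2.5317 bits.
Huffman merges: 47/500+67/500→57/250; 31/200+19/100→69/200; 101/500+9/40→427/1000; 57/250+69/200→573/1000; 427/1000+573/1000→1. L = 2573/1000 ≈ 2.5730.
Efficiency = H/L = 2.5317/2.5730 = 98.4%.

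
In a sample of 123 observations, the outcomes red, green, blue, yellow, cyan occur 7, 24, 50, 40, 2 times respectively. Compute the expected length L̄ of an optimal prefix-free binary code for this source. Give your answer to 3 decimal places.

Probabilities are the counts divided by 123.
Repeatedly combine the two least-probable nodes; the expected code length is the sum of the merged weights.
merge 2/123 + 7/123 → 3/41
merge 3/41 + 8/41 → 11/41
merge 11/41 + 40/123 → 73/123
merge 50/123 + 73/123 → 1
L = 3/41 + 11/41 + 73/123 + 1 = 238/123 ≈ 1.935 bits/symbol.

1.935 bits/symbol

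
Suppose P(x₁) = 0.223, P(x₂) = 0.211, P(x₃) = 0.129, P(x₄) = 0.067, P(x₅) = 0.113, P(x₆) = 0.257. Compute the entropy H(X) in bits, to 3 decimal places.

H = −Σ pᵢ log₂ pᵢ.
−0.223·log₂(0.223) = 0.4828
−0.211·log₂(0.211) = 0.4736
−0.129·log₂(0.129) = 0.3811
−0.067·log₂(0.067) = 0.2613
−0.113·log₂(0.113) = 0.3555
−0.257·log₂(0.257) = 0.5038
Sum ≈ 2.4580 → 2.458 bits.

2.458 bits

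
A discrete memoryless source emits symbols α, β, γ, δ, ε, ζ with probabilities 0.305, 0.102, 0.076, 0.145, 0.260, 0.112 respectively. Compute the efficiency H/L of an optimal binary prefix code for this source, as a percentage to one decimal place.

98.7%

Entropy H = −Σ p log₂ p ≈ 2.4040 bits.
Huffman merges: 19/250+51/500→89/500; 14/125+29/200→257/1000; 89/500+257/1000→87/200; 13/50+61/200→113/200; 87/200+113/200→1. L = 487/200 ≈ 2.4350.
Efficiency = H/L = 2.4040/2.4350 = 98.7%.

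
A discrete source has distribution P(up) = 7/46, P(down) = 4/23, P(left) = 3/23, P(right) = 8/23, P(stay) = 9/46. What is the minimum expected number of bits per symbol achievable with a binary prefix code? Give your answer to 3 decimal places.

Repeatedly combine the two least-probable nodes; the expected code length is the sum of the merged weights.
merge 3/23 + 7/46 → 13/46
merge 4/23 + 9/46 → 17/46
merge 13/46 + 8/23 → 29/46
merge 17/46 + 29/46 → 1
L = 13/46 + 17/46 + 29/46 + 1 = 105/46 ≈ 2.283 bits/symbol.

2.283 bits/symbol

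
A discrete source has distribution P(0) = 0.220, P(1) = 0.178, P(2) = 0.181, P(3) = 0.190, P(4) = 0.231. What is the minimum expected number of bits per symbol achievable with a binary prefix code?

2.359 bits/symbol

Repeatedly combine the two least-probable nodes; the expected code length is the sum of the merged weights.
merge 89/500 + 181/1000 → 359/1000
merge 19/100 + 11/50 → 41/100
merge 231/1000 + 359/1000 → 59/100
merge 41/100 + 59/100 → 1
L = 359/1000 + 41/100 + 59/100 + 1 = 2359/1000 = 2.359 bits/symbol.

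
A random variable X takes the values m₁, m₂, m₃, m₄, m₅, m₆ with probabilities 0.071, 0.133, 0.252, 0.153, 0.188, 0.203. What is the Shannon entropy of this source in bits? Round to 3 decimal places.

H = −Σ pᵢ log₂ pᵢ.
−0.071·log₂(0.071) = 0.2709
−0.133·log₂(0.133) = 0.3871
−0.252·log₂(0.252) = 0.5011
−0.153·log₂(0.153) = 0.4144
−0.188·log₂(0.188) = 0.4533
−0.203·log₂(0.203) = 0.4670
Sum ≈ 2.4938 → 2.494 bits.

2.494 bits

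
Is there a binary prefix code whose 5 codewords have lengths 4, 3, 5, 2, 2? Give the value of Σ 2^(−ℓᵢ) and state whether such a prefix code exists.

With common denominator 2^5 = 32: Σ 2^(−ℓᵢ) = 2/32 + 4/32 + 1/32 + 8/32 + 8/32 = 23/32 = 0.71875.
Kraft's inequality requires Σ ≤ 1; here Σ = 0.71875 ≤ 1, so such a prefix code exists.

0.71875; yes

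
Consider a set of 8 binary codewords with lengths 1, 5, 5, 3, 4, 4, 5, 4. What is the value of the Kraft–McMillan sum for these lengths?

0.90625

With common denominator 2^5 = 32: Σ 2^(−ℓᵢ) = 16/32 + 1/32 + 1/32 + 4/32 + 2/32 + 2/32 + 1/32 + 2/32 = 29/32 = 0.90625.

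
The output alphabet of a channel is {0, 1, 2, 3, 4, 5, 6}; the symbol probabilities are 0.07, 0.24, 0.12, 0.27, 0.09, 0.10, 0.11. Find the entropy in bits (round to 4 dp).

2.6349 bits

H = −Σ pᵢ log₂ pᵢ.
−0.07·log₂(0.07) = 0.2686
−0.24·log₂(0.24) = 0.4941
−0.12·log₂(0.12) = 0.3671
−0.27·log₂(0.27) = 0.5100
−0.09·log₂(0.09) = 0.3127
−0.10·log₂(0.10) = 0.3322
−0.11·log₂(0.11) = 0.3503
Sum ≈ 2.6349 → 2.6349 bits.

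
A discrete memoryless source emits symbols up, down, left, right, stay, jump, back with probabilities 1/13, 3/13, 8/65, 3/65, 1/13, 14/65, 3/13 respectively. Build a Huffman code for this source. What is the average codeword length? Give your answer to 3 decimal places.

2.646 bits/symbol

Repeatedly combine the two least-probable nodes; the expected code length is the sum of the merged weights.
merge 3/65 + 1/13 → 8/65
merge 1/13 + 8/65 → 1/5
merge 8/65 + 1/5 → 21/65
merge 14/65 + 3/13 → 29/65
merge 3/13 + 21/65 → 36/65
merge 29/65 + 36/65 → 1
L = 8/65 + 1/5 + 21/65 + 29/65 + 36/65 + 1 = 172/65 ≈ 2.646 bits/symbol.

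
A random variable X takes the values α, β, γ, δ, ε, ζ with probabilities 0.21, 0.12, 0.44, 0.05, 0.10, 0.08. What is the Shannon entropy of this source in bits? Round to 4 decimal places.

2.2008 bits

H = −Σ pᵢ log₂ pᵢ.
−0.21·log₂(0.21) = 0.4728
−0.12·log₂(0.12) = 0.3671
−0.44·log₂(0.44) = 0.5211
−0.05·log₂(0.05) = 0.2161
−0.10·log₂(0.10) = 0.3322
−0.08·log₂(0.08) = 0.2915
Sum ≈ 2.2008 → 2.2008 bits.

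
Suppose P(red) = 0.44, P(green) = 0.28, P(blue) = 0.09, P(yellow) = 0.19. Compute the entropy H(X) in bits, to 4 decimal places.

H = −Σ pᵢ log₂ pᵢ.
−0.44·log₂(0.44) = 0.5211
−0.28·log₂(0.28) = 0.5142
−0.09·log₂(0.09) = 0.3127
−0.19·log₂(0.19) = 0.4552
Sum ≈ 1.8032 → 1.8032 bits.

1.8032 bits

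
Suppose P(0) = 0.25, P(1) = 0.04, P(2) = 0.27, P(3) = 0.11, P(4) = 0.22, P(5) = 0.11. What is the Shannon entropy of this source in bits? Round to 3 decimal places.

H = −Σ pᵢ log₂ pᵢ.
−0.25·log₂(0.25) = 0.5000
−0.04·log₂(0.04) = 0.1858
−0.27·log₂(0.27) = 0.5100
−0.11·log₂(0.11) = 0.3503
−0.22·log₂(0.22) = 0.4806
−0.11·log₂(0.11) = 0.3503
Sum ≈ 2.3769 → 2.377 bits.

2.377 bits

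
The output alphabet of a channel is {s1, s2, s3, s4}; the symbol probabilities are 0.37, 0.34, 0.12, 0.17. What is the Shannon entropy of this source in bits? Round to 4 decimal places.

1.8616 bits

H = −Σ pᵢ log₂ pᵢ.
−0.37·log₂(0.37) = 0.5307
−0.34·log₂(0.34) = 0.5292
−0.12·log₂(0.12) = 0.3671
−0.17·log₂(0.17) = 0.4346
Sum ≈ 1.8616 → 1.8616 bits.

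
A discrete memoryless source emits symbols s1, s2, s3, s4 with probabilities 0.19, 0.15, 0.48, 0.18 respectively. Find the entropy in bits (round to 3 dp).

H = −Σ pᵢ log₂ pᵢ.
−0.19·log₂(0.19) = 0.4552
−0.15·log₂(0.15) = 0.4105
−0.48·log₂(0.48) = 0.5083
−0.18·log₂(0.18) = 0.4453
Sum ≈ 1.8193 → 1.819 bits.

1.819 bits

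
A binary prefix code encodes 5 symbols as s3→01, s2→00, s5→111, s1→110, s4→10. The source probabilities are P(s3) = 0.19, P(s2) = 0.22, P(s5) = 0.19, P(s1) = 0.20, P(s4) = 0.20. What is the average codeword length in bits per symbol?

2.39 bits/symbol

L̄ = Σ pᵢ·ℓᵢ = 0.19·2 + 0.22·2 + 0.19·3 + 0.20·3 + 0.20·2 = 2.39 bits/symbol.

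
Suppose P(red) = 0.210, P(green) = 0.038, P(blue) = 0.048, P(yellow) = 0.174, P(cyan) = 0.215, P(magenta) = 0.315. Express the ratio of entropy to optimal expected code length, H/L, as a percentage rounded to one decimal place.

Entropy H = −Σ p log₂ p ≈ 2.3031 bits.
Huffman merges: 19/500+6/125→43/500; 43/500+87/500→13/50; 21/100+43/200→17/40; 13/50+63/200→23/40; 17/40+23/40→1. L = 1173/500 ≈ 2.3460.
Efficiency = H/L = 2.3031/2.3460 = 98.2%.

98.2%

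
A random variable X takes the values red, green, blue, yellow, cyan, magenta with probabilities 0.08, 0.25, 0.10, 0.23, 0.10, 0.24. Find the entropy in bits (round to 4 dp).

2.4377 bits

H = −Σ pᵢ log₂ pᵢ.
−0.08·log₂(0.08) = 0.2915
−0.25·log₂(0.25) = 0.5000
−0.10·log₂(0.10) = 0.3322
−0.23·log₂(0.23) = 0.4877
−0.10·log₂(0.10) = 0.3322
−0.24·log₂(0.24) = 0.4941
Sum ≈ 2.4377 → 2.4377 bits.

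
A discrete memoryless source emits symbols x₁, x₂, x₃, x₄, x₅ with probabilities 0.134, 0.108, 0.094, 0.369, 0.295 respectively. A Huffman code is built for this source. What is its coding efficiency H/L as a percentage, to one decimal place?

97.1%

Entropy H = −Σ p log₂ p ≈ 2.1063 bits.
Huffman merges: 47/500+27/250→101/500; 67/500+101/500→42/125; 59/200+42/125→631/1000; 369/1000+631/1000→1. L = 2169/1000 ≈ 2.1690.
Efficiency = H/L = 2.1063/2.1690 = 97.1%.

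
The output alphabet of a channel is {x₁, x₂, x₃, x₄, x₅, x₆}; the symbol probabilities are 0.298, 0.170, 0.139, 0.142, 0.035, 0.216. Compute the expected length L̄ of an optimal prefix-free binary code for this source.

Repeatedly combine the two least-probable nodes; the expected code length is the sum of the merged weights.
merge 7/200 + 139/1000 → 87/500
merge 71/500 + 17/100 → 39/125
merge 87/500 + 27/125 → 39/100
merge 149/500 + 39/125 → 61/100
merge 39/100 + 61/100 → 1
L = 87/500 + 39/125 + 39/100 + 61/100 + 1 = 1243/500 = 2.486 bits/symbol.

2.486 bits/symbol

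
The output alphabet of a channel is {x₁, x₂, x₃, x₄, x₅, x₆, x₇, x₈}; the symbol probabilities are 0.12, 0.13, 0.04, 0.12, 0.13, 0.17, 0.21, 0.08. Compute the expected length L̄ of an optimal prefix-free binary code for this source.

Repeatedly combine the two least-probable nodes; the expected code length is the sum of the merged weights.
merge 1/25 + 2/25 → 3/25
merge 3/25 + 3/25 → 6/25
merge 3/25 + 13/100 → 1/4
merge 13/100 + 17/100 → 3/10
merge 21/100 + 6/25 → 9/20
merge 1/4 + 3/10 → 11/20
merge 9/20 + 11/20 → 1
L = 3/25 + 6/25 + 1/4 + 3/10 + 9/20 + 11/20 + 1 = 291/100 = 2.91 bits/symbol.

2.91 bits/symbol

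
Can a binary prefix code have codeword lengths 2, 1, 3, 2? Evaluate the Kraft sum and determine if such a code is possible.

1.125; no

With common denominator 2^3 = 8: Σ 2^(−ℓᵢ) = 2/8 + 4/8 + 1/8 + 2/8 = 9/8 = 1.125.
Kraft's inequality requires Σ ≤ 1; here Σ = 1.125 > 1, so no such prefix code exists.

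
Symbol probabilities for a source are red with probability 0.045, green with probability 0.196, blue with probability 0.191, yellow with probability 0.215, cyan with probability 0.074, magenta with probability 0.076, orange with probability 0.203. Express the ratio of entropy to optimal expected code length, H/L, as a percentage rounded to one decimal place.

Entropy H = −Σ p log₂ p ≈ 2.6226 bits.
Huffman merges: 9/200+37/500→119/1000; 19/250+119/1000→39/200; 191/1000+39/200→193/500; 49/250+203/1000→399/1000; 43/200+193/500→601/1000; 399/1000+601/1000→1. L = 27/10 ≈ 2.7000.
Efficiency = H/L = 2.6226/2.7000 = 97.1%.

97.1%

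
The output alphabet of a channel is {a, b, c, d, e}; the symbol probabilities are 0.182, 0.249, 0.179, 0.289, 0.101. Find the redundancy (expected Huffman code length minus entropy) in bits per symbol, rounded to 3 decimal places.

0.037 bits

Entropy H = −Σ p log₂ p ≈ 2.2427 bits.
Huffman merges: 101/1000+179/1000→7/25; 91/500+249/1000→431/1000; 7/25+289/1000→569/1000; 431/1000+569/1000→1. L = 57/25 ≈ 2.2800.
L − H = 2.2800 − 2.2427 = 0.037 bits.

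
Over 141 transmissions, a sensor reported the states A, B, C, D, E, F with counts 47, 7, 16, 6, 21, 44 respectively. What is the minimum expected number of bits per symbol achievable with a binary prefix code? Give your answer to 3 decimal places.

2.298 bits/symbol

Probabilities are the counts divided by 141.
Repeatedly combine the two least-probable nodes; the expected code length is the sum of the merged weights.
merge 2/47 + 7/141 → 13/141
merge 13/141 + 16/141 → 29/141
merge 7/47 + 29/141 → 50/141
merge 44/141 + 1/3 → 91/141
merge 50/141 + 91/141 → 1
L = 13/141 + 29/141 + 50/141 + 91/141 + 1 = 108/47 ≈ 2.298 bits/symbol.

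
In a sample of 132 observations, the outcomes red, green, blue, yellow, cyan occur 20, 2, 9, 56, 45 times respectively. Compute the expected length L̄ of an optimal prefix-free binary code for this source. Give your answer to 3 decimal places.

Probabilities are the counts divided by 132.
Repeatedly combine the two least-probable nodes; the expected code length is the sum of the merged weights.
merge 1/66 + 3/44 → 1/12
merge 1/12 + 5/33 → 31/132
merge 31/132 + 15/44 → 19/33
merge 14/33 + 19/33 → 1
L = 1/12 + 31/132 + 19/33 + 1 = 125/66 ≈ 1.894 bits/symbol.

1.894 bits/symbol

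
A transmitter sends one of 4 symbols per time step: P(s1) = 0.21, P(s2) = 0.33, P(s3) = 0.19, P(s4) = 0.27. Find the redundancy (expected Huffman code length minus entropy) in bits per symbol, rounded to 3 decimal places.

0.034 bits

Entropy H = −Σ p log₂ p ≈ 1.9659 bits.
Huffman merges: 19/100+21/100→2/5; 27/100+33/100→3/5; 2/5+3/5→1. L = 2 ≈ 2.0000.
L − H = 2.0000 − 1.9659 = 0.034 bits.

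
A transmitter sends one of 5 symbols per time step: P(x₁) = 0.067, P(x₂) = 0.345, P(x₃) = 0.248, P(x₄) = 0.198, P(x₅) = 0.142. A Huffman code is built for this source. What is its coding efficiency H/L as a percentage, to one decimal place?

Entropy H = −Σ p log₂ p ≈ 2.1523 bits.
Huffman merges: 67/1000+71/500→209/1000; 99/500+209/1000→407/1000; 31/125+69/200→593/1000; 407/1000+593/1000→1. L = 2209/1000 ≈ 2.2090.
Efficiency = H/L = 2.1523/2.2090 = 97.4%.

97.4%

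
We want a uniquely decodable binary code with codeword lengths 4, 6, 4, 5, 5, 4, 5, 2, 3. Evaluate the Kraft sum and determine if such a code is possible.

0.671875; yes

With common denominator 2^6 = 64: Σ 2^(−ℓᵢ) = 4/64 + 1/64 + 4/64 + 2/64 + 2/64 + 4/64 + 2/64 + 16/64 + 8/64 = 43/64 = 0.671875.
Kraft's inequality requires Σ ≤ 1; here Σ = 0.671875 ≤ 1, so such a prefix code exists.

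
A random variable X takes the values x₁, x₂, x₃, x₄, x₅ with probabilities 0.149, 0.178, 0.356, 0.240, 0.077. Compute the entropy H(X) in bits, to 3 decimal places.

H = −Σ pᵢ log₂ pᵢ.
−0.149·log₂(0.149) = 0.4092
−0.178·log₂(0.178) = 0.4432
−0.356·log₂(0.356) = 0.5305
−0.240·log₂(0.240) = 0.4941
−0.077·log₂(0.077) = 0.2848
Sum ≈ 2.1619 → 2.162 bits.

2.162 bits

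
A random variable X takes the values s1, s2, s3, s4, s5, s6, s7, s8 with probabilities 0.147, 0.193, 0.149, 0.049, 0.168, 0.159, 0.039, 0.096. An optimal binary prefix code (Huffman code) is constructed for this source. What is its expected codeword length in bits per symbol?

2.895 bits/symbol

Repeatedly combine the two least-probable nodes; the expected code length is the sum of the merged weights.
merge 39/1000 + 49/1000 → 11/125
merge 11/125 + 12/125 → 23/125
merge 147/1000 + 149/1000 → 37/125
merge 159/1000 + 21/125 → 327/1000
merge 23/125 + 193/1000 → 377/1000
merge 37/125 + 327/1000 → 623/1000
merge 377/1000 + 623/1000 → 1
L = 11/125 + 23/125 + 37/125 + 327/1000 + 377/1000 + 623/1000 + 1 = 579/200 = 2.895 bits/symbol.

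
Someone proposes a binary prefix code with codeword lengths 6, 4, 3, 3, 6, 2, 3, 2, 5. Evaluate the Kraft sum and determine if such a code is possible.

1; yes

With common denominator 2^6 = 64: Σ 2^(−ℓᵢ) = 1/64 + 4/64 + 8/64 + 8/64 + 1/64 + 16/64 + 8/64 + 16/64 + 2/64 = 64/64 = 1.
Kraft's inequality requires Σ ≤ 1; here Σ = 1 ≤ 1, so such a prefix code exists.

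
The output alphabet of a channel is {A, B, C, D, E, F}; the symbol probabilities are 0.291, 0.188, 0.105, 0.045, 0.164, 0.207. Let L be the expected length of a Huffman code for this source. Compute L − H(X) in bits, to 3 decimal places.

Entropy H = −Σ p log₂ p ≈ 2.4124 bits.
Huffman merges: 9/200+21/200→3/20; 3/20+41/250→157/500; 47/250+207/1000→79/200; 291/1000+157/500→121/200; 79/200+121/200→1. L = 308/125 ≈ 2.4640.
L − H = 2.4640 − 2.4124 = 0.052 bits.

0.052 bits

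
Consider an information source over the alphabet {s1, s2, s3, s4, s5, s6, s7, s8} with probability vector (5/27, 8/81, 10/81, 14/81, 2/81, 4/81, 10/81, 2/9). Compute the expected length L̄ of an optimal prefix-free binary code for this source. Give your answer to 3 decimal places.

2.840 bits/symbol

Repeatedly combine the two least-probable nodes; the expected code length is the sum of the merged weights.
merge 2/81 + 4/81 → 2/27
merge 2/27 + 8/81 → 14/81
merge 10/81 + 10/81 → 20/81
merge 14/81 + 14/81 → 28/81
merge 5/27 + 2/9 → 11/27
merge 20/81 + 28/81 → 16/27
merge 11/27 + 16/27 → 1
L = 2/27 + 14/81 + 20/81 + 28/81 + 11/27 + 16/27 + 1 = 230/81 ≈ 2.840 bits/symbol.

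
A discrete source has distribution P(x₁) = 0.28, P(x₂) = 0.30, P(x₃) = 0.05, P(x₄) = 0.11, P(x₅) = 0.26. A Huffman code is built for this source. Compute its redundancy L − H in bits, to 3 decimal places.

0.053 bits

Entropy H = −Σ p log₂ p ≈ 2.1070 bits.
Huffman merges: 1/20+11/100→4/25; 4/25+13/50→21/50; 7/25+3/10→29/50; 21/50+29/50→1. L = 54/25 ≈ 2.1600.
L − H = 2.1600 − 2.1070 = 0.053 bits.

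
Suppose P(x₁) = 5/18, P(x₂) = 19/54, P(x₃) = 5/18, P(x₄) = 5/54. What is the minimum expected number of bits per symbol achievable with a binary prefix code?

2 bits/symbol

Repeatedly combine the two least-probable nodes; the expected code length is the sum of the merged weights.
merge 5/54 + 5/18 → 10/27
merge 5/18 + 19/54 → 17/27
merge 10/27 + 17/27 → 1
L = 10/27 + 17/27 + 1 = 2 bits/symbol.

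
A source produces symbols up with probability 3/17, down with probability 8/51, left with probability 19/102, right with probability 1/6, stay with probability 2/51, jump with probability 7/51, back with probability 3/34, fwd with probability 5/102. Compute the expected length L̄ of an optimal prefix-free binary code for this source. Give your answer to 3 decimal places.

2.902 bits/symbol

Repeatedly combine the two least-probable nodes; the expected code length is the sum of the merged weights.
merge 2/51 + 5/102 → 3/34
merge 3/34 + 3/34 → 3/17
merge 7/51 + 8/51 → 5/17
merge 1/6 + 3/17 → 35/102
merge 3/17 + 19/102 → 37/102
merge 5/17 + 35/102 → 65/102
merge 37/102 + 65/102 → 1
L = 3/34 + 3/17 + 5/17 + 35/102 + 37/102 + 65/102 + 1 = 148/51 ≈ 2.902 bits/symbol.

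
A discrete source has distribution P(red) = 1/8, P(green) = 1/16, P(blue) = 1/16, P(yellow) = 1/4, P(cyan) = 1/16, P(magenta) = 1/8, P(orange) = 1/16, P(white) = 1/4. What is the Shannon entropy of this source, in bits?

2.75 bits

Each probability is a power of 1/2, so log₂(1/p) is an integer.
H = Σ p·log₂(1/p) = 1/8·3 + 1/16·4 + 1/16·4 + 1/4·2 + 1/16·4 + 1/8·3 + 1/16·4 + 1/4·2 = 2.75 bits.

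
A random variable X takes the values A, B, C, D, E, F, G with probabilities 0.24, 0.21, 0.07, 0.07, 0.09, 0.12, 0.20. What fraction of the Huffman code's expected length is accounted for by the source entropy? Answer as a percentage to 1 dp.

98.4%

Entropy H = −Σ p log₂ p ≈ 2.6482 bits.
Huffman merges: 7/100+7/100→7/50; 9/100+3/25→21/100; 7/50+1/5→17/50; 21/100+21/100→21/50; 6/25+17/50→29/50; 21/50+29/50→1. L = 269/100 ≈ 2.6900.
Efficiency = H/L = 2.6482/2.6900 = 98.4%.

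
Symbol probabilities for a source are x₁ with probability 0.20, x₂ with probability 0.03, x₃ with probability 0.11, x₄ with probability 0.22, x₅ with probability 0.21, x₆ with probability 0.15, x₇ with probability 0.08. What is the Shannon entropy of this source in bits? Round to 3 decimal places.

2.622 bits

H = −Σ pᵢ log₂ pᵢ.
−0.20·log₂(0.20) = 0.4644
−0.03·log₂(0.03) = 0.1518
−0.11·log₂(0.11) = 0.3503
−0.22·log₂(0.22) = 0.4806
−0.21·log₂(0.21) = 0.4728
−0.15·log₂(0.15) = 0.4105
−0.08·log₂(0.08) = 0.2915
Sum ≈ 2.6219 → 2.622 bits.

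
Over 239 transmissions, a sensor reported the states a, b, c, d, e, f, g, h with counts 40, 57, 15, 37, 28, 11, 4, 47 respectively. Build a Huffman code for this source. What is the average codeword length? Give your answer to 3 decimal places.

Probabilities are the counts divided by 239.
Repeatedly combine the two least-probable nodes; the expected code length is the sum of the merged weights.
merge 4/239 + 11/239 → 15/239
merge 15/239 + 15/239 → 30/239
merge 28/239 + 30/239 → 58/239
merge 37/239 + 40/239 → 77/239
merge 47/239 + 57/239 → 104/239
merge 58/239 + 77/239 → 135/239
merge 104/239 + 135/239 → 1
L = 15/239 + 30/239 + 58/239 + 77/239 + 104/239 + 135/239 + 1 = 658/239 ≈ 2.753 bits/symbol.

2.753 bits/symbol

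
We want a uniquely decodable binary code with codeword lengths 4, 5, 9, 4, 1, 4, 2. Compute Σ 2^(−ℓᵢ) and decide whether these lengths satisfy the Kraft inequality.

With common denominator 2^9 = 512: Σ 2^(−ℓᵢ) = 32/512 + 16/512 + 1/512 + 32/512 + 256/512 + 32/512 + 128/512 = 497/512 = 0.970703125.
Kraft's inequality requires Σ ≤ 1; here Σ = 0.970703125 ≤ 1, so such a prefix code exists.

0.970703125; yes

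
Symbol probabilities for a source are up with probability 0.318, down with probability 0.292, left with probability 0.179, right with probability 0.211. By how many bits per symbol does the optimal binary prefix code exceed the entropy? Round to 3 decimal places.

0.038 bits

Entropy H = −Σ p log₂ p ≈ 1.9621 bits.
Huffman merges: 179/1000+211/1000→39/100; 73/250+159/500→61/100; 39/100+61/100→1. L = 2 ≈ 2.0000.
L − H = 2.0000 − 1.9621 = 0.038 bits.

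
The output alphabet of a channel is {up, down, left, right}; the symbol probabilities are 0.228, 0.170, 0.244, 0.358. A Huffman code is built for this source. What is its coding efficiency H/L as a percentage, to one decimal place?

97.4%

Entropy H = −Σ p log₂ p ≈ 1.9480 bits.
Huffman merges: 17/100+57/250→199/500; 61/250+179/500→301/500; 199/500+301/500→1. L = 2 ≈ 2.0000.
Efficiency = H/L = 1.9480/2.0000 = 97.4%.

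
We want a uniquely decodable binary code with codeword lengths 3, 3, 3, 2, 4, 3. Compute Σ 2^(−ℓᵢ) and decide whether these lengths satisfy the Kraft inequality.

0.8125; yes

With common denominator 2^4 = 16: Σ 2^(−ℓᵢ) = 2/16 + 2/16 + 2/16 + 4/16 + 1/16 + 2/16 = 13/16 = 0.8125.
Kraft's inequality requires Σ ≤ 1; here Σ = 0.8125 ≤ 1, so such a prefix code exists.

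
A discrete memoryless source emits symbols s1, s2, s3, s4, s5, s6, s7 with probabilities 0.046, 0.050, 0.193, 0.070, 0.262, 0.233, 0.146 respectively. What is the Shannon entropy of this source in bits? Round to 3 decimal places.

H = −Σ pᵢ log₂ pᵢ.
−0.046·log₂(0.046) = 0.2043
−0.050·log₂(0.050) = 0.2161
−0.193·log₂(0.193) = 0.4581
−0.070·log₂(0.070) = 0.2686
−0.262·log₂(0.262) = 0.5063
−0.233·log₂(0.233) = 0.4897
−0.146·log₂(0.146) = 0.4053
Sum ≈ 2.5483 → 2.548 bits.

2.548 bits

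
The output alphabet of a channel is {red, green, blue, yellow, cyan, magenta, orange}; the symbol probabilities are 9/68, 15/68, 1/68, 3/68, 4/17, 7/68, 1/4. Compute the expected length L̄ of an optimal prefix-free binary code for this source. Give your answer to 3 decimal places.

Repeatedly combine the two least-probable nodes; the expected code length is the sum of the merged weights.
merge 1/68 + 3/68 → 1/17
merge 1/17 + 7/68 → 11/68
merge 9/68 + 11/68 → 5/17
merge 15/68 + 4/17 → 31/68
merge 1/4 + 5/17 → 37/68
merge 31/68 + 37/68 → 1
L = 1/17 + 11/68 + 5/17 + 31/68 + 37/68 + 1 = 171/68 ≈ 2.515 bits/symbol.

2.515 bits/symbol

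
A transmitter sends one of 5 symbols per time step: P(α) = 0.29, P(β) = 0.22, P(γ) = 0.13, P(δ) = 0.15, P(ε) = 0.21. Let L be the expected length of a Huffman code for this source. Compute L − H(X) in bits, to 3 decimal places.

0.016 bits

Entropy H = −Σ p log₂ p ≈ 2.2645 bits.
Huffman merges: 13/100+3/20→7/25; 21/100+11/50→43/100; 7/25+29/100→57/100; 43/100+57/100→1. L = 57/25 ≈ 2.2800.
L − H = 2.2800 − 2.2645 = 0.016 bits.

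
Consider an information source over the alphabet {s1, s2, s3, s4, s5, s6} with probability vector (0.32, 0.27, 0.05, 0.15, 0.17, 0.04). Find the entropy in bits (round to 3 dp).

2.283 bits

H = −Σ pᵢ log₂ pᵢ.
−0.32·log₂(0.32) = 0.5260
−0.27·log₂(0.27) = 0.5100
−0.05·log₂(0.05) = 0.2161
−0.15·log₂(0.15) = 0.4105
−0.17·log₂(0.17) = 0.4346
−0.04·log₂(0.04) = 0.1858
Sum ≈ 2.2830 → 2.283 bits.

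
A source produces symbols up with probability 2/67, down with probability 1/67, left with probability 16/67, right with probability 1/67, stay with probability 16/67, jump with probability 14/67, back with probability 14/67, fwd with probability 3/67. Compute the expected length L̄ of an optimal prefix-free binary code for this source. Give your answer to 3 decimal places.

2.507 bits/symbol

Repeatedly combine the two least-probable nodes; the expected code length is the sum of the merged weights.
merge 1/67 + 1/67 → 2/67
merge 2/67 + 2/67 → 4/67
merge 3/67 + 4/67 → 7/67
merge 7/67 + 14/67 → 21/67
merge 14/67 + 16/67 → 30/67
merge 16/67 + 21/67 → 37/67
merge 30/67 + 37/67 → 1
L = 2/67 + 4/67 + 7/67 + 21/67 + 30/67 + 37/67 + 1 = 168/67 ≈ 2.507 bits/symbol.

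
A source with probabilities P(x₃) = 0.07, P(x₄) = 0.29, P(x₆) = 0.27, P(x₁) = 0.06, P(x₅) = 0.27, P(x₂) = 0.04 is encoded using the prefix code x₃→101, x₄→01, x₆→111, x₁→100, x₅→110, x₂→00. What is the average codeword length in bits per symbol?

2.67 bits/symbol

L̄ = Σ pᵢ·ℓᵢ = 0.07·3 + 0.29·2 + 0.27·3 + 0.06·3 + 0.27·3 + 0.04·2 = 2.67 bits/symbol.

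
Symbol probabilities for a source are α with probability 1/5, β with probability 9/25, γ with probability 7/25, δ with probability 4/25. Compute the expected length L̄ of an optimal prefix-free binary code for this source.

2 bits/symbol

Repeatedly combine the two least-probable nodes; the expected code length is the sum of the merged weights.
merge 4/25 + 1/5 → 9/25
merge 7/25 + 9/25 → 16/25
merge 9/25 + 16/25 → 1
L = 9/25 + 16/25 + 1 = 2 bits/symbol.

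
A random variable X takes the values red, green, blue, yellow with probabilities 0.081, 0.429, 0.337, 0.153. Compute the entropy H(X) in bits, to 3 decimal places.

H = −Σ pᵢ log₂ pᵢ.
−0.081·log₂(0.081) = 0.2937
−0.429·log₂(0.429) = 0.5238
−0.337·log₂(0.337) = 0.5288
−0.153·log₂(0.153) = 0.4144
Sum ≈ 1.7607 → 1.761 bits.

1.761 bits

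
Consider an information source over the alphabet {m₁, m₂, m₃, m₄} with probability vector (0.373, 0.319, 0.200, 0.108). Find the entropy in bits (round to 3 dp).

1.868 bits

H = −Σ pᵢ log₂ pᵢ.
−0.373·log₂(0.373) = 0.5307
−0.319·log₂(0.319) = 0.5258
−0.200·log₂(0.200) = 0.4644
−0.108·log₂(0.108) = 0.3468
Sum ≈ 1.8677 → 1.868 bits.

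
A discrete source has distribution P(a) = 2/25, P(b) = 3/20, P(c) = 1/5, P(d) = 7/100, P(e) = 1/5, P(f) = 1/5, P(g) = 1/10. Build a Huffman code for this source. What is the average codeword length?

2.75 bits/symbol

Repeatedly combine the two least-probable nodes; the expected code length is the sum of the merged weights.
merge 7/100 + 2/25 → 3/20
merge 1/10 + 3/20 → 1/4
merge 3/20 + 1/5 → 7/20
merge 1/5 + 1/5 → 2/5
merge 1/4 + 7/20 → 3/5
merge 2/5 + 3/5 → 1
L = 3/20 + 1/4 + 7/20 + 2/5 + 3/5 + 1 = 11/4 = 2.75 bits/symbol.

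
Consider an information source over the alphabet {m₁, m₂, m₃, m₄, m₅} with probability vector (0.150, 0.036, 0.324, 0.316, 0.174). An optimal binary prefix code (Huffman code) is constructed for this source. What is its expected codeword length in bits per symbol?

2.186 bits/symbol

Repeatedly combine the two least-probable nodes; the expected code length is the sum of the merged weights.
merge 9/250 + 3/20 → 93/500
merge 87/500 + 93/500 → 9/25
merge 79/250 + 81/250 → 16/25
merge 9/25 + 16/25 → 1
L = 93/500 + 9/25 + 16/25 + 1 = 1093/500 = 2.186 bits/symbol.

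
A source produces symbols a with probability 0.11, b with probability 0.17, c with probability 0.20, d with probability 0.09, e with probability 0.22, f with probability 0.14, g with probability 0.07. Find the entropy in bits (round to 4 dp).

H = −Σ pᵢ log₂ pᵢ.
−0.11·log₂(0.11) = 0.3503
−0.17·log₂(0.17) = 0.4346
−0.20·log₂(0.20) = 0.4644
−0.09·log₂(0.09) = 0.3127
−0.22·log₂(0.22) = 0.4806
−0.14·log₂(0.14) = 0.3971
−0.07·log₂(0.07) = 0.2686
Sum ≈ 2.7082 → 2.7082 bits.

2.7082 bits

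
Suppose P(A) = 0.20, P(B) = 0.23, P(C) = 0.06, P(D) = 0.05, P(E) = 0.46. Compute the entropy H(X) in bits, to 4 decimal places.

H = −Σ pᵢ log₂ pᵢ.
−0.20·log₂(0.20) = 0.4644
−0.23·log₂(0.23) = 0.4877
−0.06·log₂(0.06) = 0.2435
−0.05·log₂(0.05) = 0.2161
−0.46·log₂(0.46) = 0.5153
Sum ≈ 1.9270 → 1.9270 bits.

1.9270 bits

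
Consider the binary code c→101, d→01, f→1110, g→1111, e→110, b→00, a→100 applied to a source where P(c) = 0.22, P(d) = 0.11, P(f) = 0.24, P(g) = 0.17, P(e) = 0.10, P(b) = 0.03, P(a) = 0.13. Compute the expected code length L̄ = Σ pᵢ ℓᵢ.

3.27 bits/symbol

L̄ = Σ pᵢ·ℓᵢ = 0.22·3 + 0.11·2 + 0.24·4 + 0.17·4 + 0.10·3 + 0.03·2 + 0.13·3 = 3.27 bits/symbol.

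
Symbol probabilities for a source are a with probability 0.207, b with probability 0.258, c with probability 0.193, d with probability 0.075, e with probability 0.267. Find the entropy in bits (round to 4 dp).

2.2216 bits

H = −Σ pᵢ log₂ pᵢ.
−0.207·log₂(0.207) = 0.4704
−0.258·log₂(0.258) = 0.5043
−0.193·log₂(0.193) = 0.4581
−0.075·log₂(0.075) = 0.2803
−0.267·log₂(0.267) = 0.5087
Sum ≈ 2.2216 → 2.2216 bits.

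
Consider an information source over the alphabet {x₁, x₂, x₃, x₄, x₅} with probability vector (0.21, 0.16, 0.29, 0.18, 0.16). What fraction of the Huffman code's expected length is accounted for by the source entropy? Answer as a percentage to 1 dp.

Entropy H = −Σ p log₂ p ≈ 2.2821 bits.
Huffman merges: 4/25+4/25→8/25; 9/50+21/100→39/100; 29/100+8/25→61/100; 39/100+61/100→1. L = 58/25 ≈ 2.3200.
Efficiency = H/L = 2.2821/2.3200 = 98.4%.

98.4%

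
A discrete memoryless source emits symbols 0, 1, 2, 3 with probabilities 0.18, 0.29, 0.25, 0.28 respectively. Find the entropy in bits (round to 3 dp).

1.977 bits

H = −Σ pᵢ log₂ pᵢ.
−0.18·log₂(0.18) = 0.4453
−0.29·log₂(0.29) = 0.5179
−0.25·log₂(0.25) = 0.5000
−0.28·log₂(0.28) = 0.5142
Sum ≈ 1.9774 → 1.977 bits.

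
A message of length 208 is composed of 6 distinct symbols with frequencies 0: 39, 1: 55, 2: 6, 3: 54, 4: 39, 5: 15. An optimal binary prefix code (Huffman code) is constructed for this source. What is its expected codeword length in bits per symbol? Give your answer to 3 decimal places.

2.389 bits/symbol

Probabilities are the counts divided by 208.
Repeatedly combine the two least-probable nodes; the expected code length is the sum of the merged weights.
merge 3/104 + 15/208 → 21/208
merge 21/208 + 3/16 → 15/52
merge 3/16 + 27/104 → 93/208
merge 55/208 + 15/52 → 115/208
merge 93/208 + 115/208 → 1
L = 21/208 + 15/52 + 93/208 + 115/208 + 1 = 497/208 ≈ 2.389 bits/symbol.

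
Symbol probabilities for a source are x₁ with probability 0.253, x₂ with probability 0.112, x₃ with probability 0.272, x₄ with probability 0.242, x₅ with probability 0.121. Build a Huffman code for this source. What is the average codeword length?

2.233 bits/symbol

Repeatedly combine the two least-probable nodes; the expected code length is the sum of the merged weights.
merge 14/125 + 121/1000 → 233/1000
merge 233/1000 + 121/500 → 19/40
merge 253/1000 + 34/125 → 21/40
merge 19/40 + 21/40 → 1
L = 233/1000 + 19/40 + 21/40 + 1 = 2233/1000 = 2.233 bits/symbol.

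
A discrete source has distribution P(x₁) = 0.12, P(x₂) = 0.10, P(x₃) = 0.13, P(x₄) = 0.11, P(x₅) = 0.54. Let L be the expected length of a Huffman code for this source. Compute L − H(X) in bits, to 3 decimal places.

0.008 bits

Entropy H = −Σ p log₂ p ≈ 1.9122 bits.
Huffman merges: 1/10+11/100→21/100; 3/25+13/100→1/4; 21/100+1/4→23/50; 23/50+27/50→1. L = 48/25 ≈ 1.9200.
L − H = 1.9200 − 1.9122 = 0.008 bits.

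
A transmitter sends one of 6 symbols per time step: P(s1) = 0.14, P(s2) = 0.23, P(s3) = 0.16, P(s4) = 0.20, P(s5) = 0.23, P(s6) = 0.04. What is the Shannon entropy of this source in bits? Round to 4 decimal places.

2.4456 bits

H = −Σ pᵢ log₂ pᵢ.
−0.14·log₂(0.14) = 0.3971
−0.23·log₂(0.23) = 0.4877
−0.16·log₂(0.16) = 0.4230
−0.20·log₂(0.20) = 0.4644
−0.23·log₂(0.23) = 0.4877
−0.04·log₂(0.04) = 0.1858
Sum ≈ 2.4456 → 2.4456 bits.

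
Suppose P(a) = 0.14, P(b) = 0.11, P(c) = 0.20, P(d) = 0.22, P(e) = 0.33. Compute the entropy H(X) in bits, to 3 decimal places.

2.220 bits

H = −Σ pᵢ log₂ pᵢ.
−0.14·log₂(0.14) = 0.3971
−0.11·log₂(0.11) = 0.3503
−0.20·log₂(0.20) = 0.4644
−0.22·log₂(0.22) = 0.4806
−0.33·log₂(0.33) = 0.5278
Sum ≈ 2.2202 → 2.220 bits.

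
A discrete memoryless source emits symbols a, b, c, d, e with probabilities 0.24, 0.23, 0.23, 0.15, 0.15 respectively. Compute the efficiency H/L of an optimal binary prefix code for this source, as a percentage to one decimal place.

99.6%

Entropy H = −Σ p log₂ p ≈ 2.2906 bits.
Huffman merges: 3/20+3/20→3/10; 23/100+23/100→23/50; 6/25+3/10→27/50; 23/50+27/50→1. L = 23/10 ≈ 2.3000.
Efficiency = H/L = 2.2906/2.3000 = 99.6%.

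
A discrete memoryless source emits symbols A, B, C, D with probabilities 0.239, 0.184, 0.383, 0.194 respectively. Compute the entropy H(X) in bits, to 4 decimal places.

1.9322 bits

H = −Σ pᵢ log₂ pᵢ.
−0.239·log₂(0.239) = 0.4935
−0.184·log₂(0.184) = 0.4494
−0.383·log₂(0.383) = 0.5303
−0.194·log₂(0.194) = 0.4590
Sum ≈ 1.9322 → 1.9322 bits.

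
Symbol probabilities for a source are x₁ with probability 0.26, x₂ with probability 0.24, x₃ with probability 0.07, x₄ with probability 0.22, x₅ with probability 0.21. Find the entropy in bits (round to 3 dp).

2.221 bits

H = −Σ pᵢ log₂ pᵢ.
−0.26·log₂(0.26) = 0.5053
−0.24·log₂(0.24) = 0.4941
−0.07·log₂(0.07) = 0.2686
−0.22·log₂(0.22) = 0.4806
−0.21·log₂(0.21) = 0.4728
Sum ≈ 2.2214 → 2.221 bits.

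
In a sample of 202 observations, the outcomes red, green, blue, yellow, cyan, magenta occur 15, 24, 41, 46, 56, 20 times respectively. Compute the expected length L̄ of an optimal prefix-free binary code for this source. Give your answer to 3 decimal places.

2.465 bits/symbol

Probabilities are the counts divided by 202.
Repeatedly combine the two least-probable nodes; the expected code length is the sum of the merged weights.
merge 15/202 + 10/101 → 35/202
merge 12/101 + 35/202 → 59/202
merge 41/202 + 23/101 → 87/202
merge 28/101 + 59/202 → 115/202
merge 87/202 + 115/202 → 1
L = 35/202 + 59/202 + 87/202 + 115/202 + 1 = 249/101 ≈ 2.465 bits/symbol.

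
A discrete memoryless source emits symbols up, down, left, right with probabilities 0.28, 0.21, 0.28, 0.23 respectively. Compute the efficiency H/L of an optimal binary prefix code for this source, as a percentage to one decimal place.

Entropy H = −Σ p log₂ p ≈ 1.9889 bits.
Huffman merges: 21/100+23/100→11/25; 7/25+7/25→14/25; 11/25+14/25→1. L = 2 ≈ 2.0000.
Efficiency = H/L = 1.9889/2.0000 = 99.4%.

99.4%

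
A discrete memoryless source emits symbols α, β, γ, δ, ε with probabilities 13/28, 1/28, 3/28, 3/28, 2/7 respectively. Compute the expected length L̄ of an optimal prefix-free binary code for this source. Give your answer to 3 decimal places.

1.929 bits/symbol

Repeatedly combine the two least-probable nodes; the expected code length is the sum of the merged weights.
merge 1/28 + 3/28 → 1/7
merge 3/28 + 1/7 → 1/4
merge 1/4 + 2/7 → 15/28
merge 13/28 + 15/28 → 1
L = 1/7 + 1/4 + 15/28 + 1 = 27/14 ≈ 1.929 bits/symbol.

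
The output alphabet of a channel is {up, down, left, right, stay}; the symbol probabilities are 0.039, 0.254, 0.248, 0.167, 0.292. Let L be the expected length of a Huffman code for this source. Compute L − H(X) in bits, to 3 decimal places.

0.073 bits

Entropy H = −Σ p log₂ p ≈ 2.1334 bits.
Huffman merges: 39/1000+167/1000→103/500; 103/500+31/125→227/500; 127/500+73/250→273/500; 227/500+273/500→1. L = 1103/500 ≈ 2.2060.
L − H = 2.2060 − 2.1334 = 0.073 bits.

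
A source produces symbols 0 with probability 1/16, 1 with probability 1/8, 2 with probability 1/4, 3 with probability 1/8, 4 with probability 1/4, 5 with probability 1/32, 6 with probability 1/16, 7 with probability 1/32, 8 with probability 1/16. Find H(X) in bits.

Each probability is a power of 1/2, so log₂(1/p) is an integer.
H = Σ p·log₂(1/p) = 1/16·4 + 1/8·3 + 1/4·2 + 1/8·3 + 1/4·2 + 1/32·5 + 1/16·4 + 1/32·5 + 1/16·4 = 2.8125 bits.

2.8125 bits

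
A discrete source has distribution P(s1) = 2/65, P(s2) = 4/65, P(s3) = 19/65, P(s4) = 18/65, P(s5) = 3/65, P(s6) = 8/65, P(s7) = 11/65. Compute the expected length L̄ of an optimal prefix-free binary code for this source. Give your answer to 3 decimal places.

2.477 bits/symbol

Repeatedly combine the two least-probable nodes; the expected code length is the sum of the merged weights.
merge 2/65 + 3/65 → 1/13
merge 4/65 + 1/13 → 9/65
merge 8/65 + 9/65 → 17/65
merge 11/65 + 17/65 → 28/65
merge 18/65 + 19/65 → 37/65
merge 28/65 + 37/65 → 1
L = 1/13 + 9/65 + 17/65 + 28/65 + 37/65 + 1 = 161/65 ≈ 2.477 bits/symbol.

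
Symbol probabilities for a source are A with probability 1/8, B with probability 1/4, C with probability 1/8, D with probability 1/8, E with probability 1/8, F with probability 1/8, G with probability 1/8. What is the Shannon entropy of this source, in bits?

Each probability is a power of 1/2, so log₂(1/p) is an integer.
H = Σ p·log₂(1/p) = 1/8·3 + 1/4·2 + 1/8·3 + 1/8·3 + 1/8·3 + 1/8·3 + 1/8·3 = 2.75 bits.

2.75 bits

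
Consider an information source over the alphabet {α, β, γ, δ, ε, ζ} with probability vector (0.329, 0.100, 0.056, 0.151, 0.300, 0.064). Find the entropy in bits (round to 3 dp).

H = −Σ pᵢ log₂ pᵢ.
−0.329·log₂(0.329) = 0.5277
−0.100·log₂(0.100) = 0.3322
−0.056·log₂(0.056) = 0.2329
−0.151·log₂(0.151) = 0.4118
−0.300·log₂(0.300) = 0.5211
−0.064·log₂(0.064) = 0.2538
Sum ≈ 2.2795 → 2.279 bits.

2.279 bits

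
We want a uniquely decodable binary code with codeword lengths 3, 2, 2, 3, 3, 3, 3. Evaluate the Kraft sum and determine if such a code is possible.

1.125; no

With common denominator 2^3 = 8: Σ 2^(−ℓᵢ) = 1/8 + 2/8 + 2/8 + 1/8 + 1/8 + 1/8 + 1/8 = 9/8 = 1.125.
Kraft's inequality requires Σ ≤ 1; here Σ = 1.125 > 1, so no such prefix code exists.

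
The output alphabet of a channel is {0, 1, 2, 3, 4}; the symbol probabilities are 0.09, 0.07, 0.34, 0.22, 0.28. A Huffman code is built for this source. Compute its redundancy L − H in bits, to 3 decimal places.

0.055 bits

Entropy H = −Σ p log₂ p ≈ 2.1052 bits.
Huffman merges: 7/100+9/100→4/25; 4/25+11/50→19/50; 7/25+17/50→31/50; 19/50+31/50→1. L = 54/25 ≈ 2.1600.
L − H = 2.1600 − 2.1052 = 0.055 bits.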